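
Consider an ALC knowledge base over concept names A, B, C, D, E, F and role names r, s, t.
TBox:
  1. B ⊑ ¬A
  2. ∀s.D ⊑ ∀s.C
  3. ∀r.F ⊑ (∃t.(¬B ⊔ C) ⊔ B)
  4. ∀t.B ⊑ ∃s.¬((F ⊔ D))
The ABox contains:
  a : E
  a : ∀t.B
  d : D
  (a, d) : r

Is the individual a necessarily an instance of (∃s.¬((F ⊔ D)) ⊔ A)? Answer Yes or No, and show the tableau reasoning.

Yes

1. a : (∃s.¬((F ⊔ D)) ⊔ A)?  L(a) = {E, ∀t.B} ∪ {(∀s.(F ⊔ D) ⊓ ¬A)}
   clash {D, ¬D} at an ∃-successor — a ∈ (∃s.¬((F ⊔ D)) ⊔ A)
2. Hence a : (∃s.¬((F ⊔ D)) ⊔ A): entailed.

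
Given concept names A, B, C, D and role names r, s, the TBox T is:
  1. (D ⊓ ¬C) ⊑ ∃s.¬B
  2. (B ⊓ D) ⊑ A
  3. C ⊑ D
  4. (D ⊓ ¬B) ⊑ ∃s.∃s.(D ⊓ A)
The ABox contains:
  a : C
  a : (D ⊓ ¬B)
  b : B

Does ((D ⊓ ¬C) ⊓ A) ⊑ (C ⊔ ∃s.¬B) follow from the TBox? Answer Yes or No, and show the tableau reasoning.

1. ((D ⊓ ¬C) ⊓ A) ⊑ (C ⊔ ∃s.¬B)  ⇔  (((D ⊓ ¬C) ⊓ A) ⊓ (¬C ⊓ ∀s.B)) unsat w.r.t. T
   all branches close; clash {B, ¬B} at an ∃-successor
2. Hence ((D ⊓ ¬C) ⊓ A) ⊑ (C ⊔ ∃s.¬B): entailed.

Yes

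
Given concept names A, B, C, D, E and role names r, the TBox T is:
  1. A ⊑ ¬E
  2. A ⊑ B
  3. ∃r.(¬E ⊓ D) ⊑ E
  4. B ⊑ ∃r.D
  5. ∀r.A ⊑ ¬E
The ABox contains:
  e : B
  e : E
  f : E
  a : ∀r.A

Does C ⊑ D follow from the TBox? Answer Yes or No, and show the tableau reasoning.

No

1. C ⊑ D  ⇔  (C ⊓ ¬D) unsat w.r.t. T
   open: L(x₀) ⊇ {C, ¬A, ¬B, ¬D, ∀r.(E ⊔ ¬D), …} (+ ∃-successors)
2. Hence C ⊑ D: not entailed.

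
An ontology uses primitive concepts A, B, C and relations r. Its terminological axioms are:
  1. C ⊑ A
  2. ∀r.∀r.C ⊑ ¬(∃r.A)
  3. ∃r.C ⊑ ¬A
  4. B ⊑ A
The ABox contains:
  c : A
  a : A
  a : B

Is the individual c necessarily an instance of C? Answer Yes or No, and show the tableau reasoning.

1. c : C?  L(c) = {A} ∪ {¬C}
   open: L(c) ⊇ {A, ¬C, ∀r.¬C, ∃r.∃r.¬C} (+ ∃-successors) — c ∉ C possible
2. Hence c : C: not entailed.

No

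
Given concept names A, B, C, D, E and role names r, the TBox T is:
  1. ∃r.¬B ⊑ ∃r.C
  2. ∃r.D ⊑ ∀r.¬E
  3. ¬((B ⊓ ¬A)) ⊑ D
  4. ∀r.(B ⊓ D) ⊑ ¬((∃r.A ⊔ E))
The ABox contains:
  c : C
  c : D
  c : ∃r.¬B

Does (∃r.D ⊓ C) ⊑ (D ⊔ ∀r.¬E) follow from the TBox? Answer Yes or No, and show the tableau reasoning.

1. (∃r.D ⊓ C) ⊑ (D ⊔ ∀r.¬E)  ⇔  ((∃r.D ⊓ C) ⊓ (¬D ⊓ ∃r.E)) unsat w.r.t. T
   all branches close; clash {D, ¬D} at x₀
2. Hence (∃r.D ⊓ C) ⊑ (D ⊔ ∀r.¬E): entailed.

Yes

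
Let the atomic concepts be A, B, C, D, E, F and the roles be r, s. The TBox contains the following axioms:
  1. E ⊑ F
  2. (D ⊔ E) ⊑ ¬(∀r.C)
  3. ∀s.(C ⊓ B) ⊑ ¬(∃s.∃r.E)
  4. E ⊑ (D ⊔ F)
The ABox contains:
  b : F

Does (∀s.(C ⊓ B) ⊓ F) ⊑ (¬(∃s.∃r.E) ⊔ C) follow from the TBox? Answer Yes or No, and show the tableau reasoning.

Yes

1. (∀s.(C ⊓ B) ⊓ F) ⊑ (¬(∃s.∃r.E) ⊔ C)  ⇔  ((∀s.(C ⊓ B) ⊓ F) ⊓ (∃s.∃r.E ⊓ ¬C)) unsat w.r.t. T
   all branches close; clash {E, ¬E} at an ∃-successor
2. Hence (∀s.(C ⊓ B) ⊓ F) ⊑ (¬(∃s.∃r.E) ⊔ C): entailed.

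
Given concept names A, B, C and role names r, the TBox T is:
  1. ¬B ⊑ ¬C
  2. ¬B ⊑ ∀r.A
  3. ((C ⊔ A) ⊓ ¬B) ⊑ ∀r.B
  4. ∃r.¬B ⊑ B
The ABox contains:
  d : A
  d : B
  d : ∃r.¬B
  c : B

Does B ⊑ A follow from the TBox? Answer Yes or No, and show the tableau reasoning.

1. B ⊑ A  ⇔  (B ⊓ ¬A) unsat w.r.t. T
   open: L(x₀) ⊇ {B, ¬A}
2. Hence B ⊑ A: not entailed.

No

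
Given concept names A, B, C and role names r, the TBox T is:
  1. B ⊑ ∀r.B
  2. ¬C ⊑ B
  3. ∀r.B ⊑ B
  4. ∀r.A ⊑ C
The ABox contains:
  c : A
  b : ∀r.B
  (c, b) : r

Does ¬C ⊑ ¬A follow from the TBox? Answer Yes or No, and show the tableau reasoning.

1. ¬C ⊑ ¬A  ⇔  (¬C ⊓ A) unsat w.r.t. T
   apply at x₀: ¬C⊑B
   open: L(x₀) ⊇ {A, B, ¬C, ∀r.B, ∃r.¬A} (+ ∃-successors)
2. Hence ¬C ⊑ ¬A: not entailed.

No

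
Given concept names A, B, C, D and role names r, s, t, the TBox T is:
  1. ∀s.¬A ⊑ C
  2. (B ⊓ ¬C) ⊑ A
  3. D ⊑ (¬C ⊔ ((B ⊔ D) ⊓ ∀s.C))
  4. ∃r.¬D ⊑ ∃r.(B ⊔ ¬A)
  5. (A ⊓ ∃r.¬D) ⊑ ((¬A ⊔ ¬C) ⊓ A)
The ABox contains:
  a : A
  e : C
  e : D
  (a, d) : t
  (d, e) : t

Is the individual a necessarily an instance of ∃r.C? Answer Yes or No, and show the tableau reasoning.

1. a : ∃r.C?  L(a) = {A} ∪ {∀r.¬C}
   open: L(a) ⊇ {A, ¬D, ∀r.D, ∀r.¬C, ∃s.A} (+ ∃-successors) — a ∉ ∃r.C possible
2. Hence a : ∃r.C: not entailed.

No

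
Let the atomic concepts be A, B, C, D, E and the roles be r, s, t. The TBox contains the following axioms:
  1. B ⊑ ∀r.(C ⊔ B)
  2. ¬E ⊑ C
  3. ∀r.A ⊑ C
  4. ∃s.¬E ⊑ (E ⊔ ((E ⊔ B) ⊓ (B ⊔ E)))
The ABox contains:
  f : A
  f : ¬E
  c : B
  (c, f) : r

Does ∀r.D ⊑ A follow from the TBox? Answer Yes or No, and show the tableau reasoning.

No

1. ∀r.D ⊑ A  ⇔  (∀r.D ⊓ ¬A) unsat w.r.t. T
   open: L(x₀) ⊇ {E, ¬A, ¬B, ∀r.D, ∀s.E, …} (+ ∃-successors)
2. Hence ∀r.D ⊑ A: not entailed.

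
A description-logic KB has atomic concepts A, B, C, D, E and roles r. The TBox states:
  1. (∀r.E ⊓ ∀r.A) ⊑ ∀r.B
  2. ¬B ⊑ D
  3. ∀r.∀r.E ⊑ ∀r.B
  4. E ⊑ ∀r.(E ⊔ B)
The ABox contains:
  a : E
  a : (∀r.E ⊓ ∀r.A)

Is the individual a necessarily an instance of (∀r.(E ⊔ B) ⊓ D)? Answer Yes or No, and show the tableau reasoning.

1. a : (∀r.(E ⊔ B) ⊓ D)?  L(a) = {E, (∀r.E ⊓ ∀r.A)} ∪ {(∃r.(¬E ⊓ ¬B) ⊔ ¬D)}
   apply at a: (∀r.E ⊓ ∀r.A)⊑∀r.B; E⊑∀r.(E ⊔ B)
   open: L(a) ⊇ {B, E, ¬D, ∀r.(E ⊔ B), ∀r.A, …} — a ∉ (∀r.(E ⊔ B) ⊓ D) possible
2. Hence a : (∀r.(E ⊔ B) ⊓ D): not entailed.

No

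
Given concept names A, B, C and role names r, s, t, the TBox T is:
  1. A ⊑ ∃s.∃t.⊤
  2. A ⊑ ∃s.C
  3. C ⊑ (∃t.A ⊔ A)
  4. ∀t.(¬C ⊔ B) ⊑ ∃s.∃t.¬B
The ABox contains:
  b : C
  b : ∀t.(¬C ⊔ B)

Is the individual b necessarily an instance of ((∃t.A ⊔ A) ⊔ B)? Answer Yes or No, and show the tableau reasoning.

Yes

1. b : ((∃t.A ⊔ A) ⊔ B)?  L(b) = {C, ∀t.(¬C ⊔ B)} ∪ {((∀t.¬A ⊓ ¬A) ⊓ ¬B)}
   clash {A, ¬A} at b — b ∈ ((∃t.A ⊔ A) ⊔ B)
2. Hence b : ((∃t.A ⊔ A) ⊔ B): entailed.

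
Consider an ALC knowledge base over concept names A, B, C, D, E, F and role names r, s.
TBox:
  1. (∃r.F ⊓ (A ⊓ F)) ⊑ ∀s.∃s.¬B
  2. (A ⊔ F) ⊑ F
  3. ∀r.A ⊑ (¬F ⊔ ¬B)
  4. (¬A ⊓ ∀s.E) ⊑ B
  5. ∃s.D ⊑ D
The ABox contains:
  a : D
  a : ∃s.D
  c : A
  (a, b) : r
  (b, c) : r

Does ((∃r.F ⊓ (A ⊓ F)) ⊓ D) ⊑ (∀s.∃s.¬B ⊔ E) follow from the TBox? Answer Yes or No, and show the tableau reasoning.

Yes

1. ((∃r.F ⊓ (A ⊓ F)) ⊓ D) ⊑ (∀s.∃s.¬B ⊔ E)  ⇔  (((∃r.F ⊓ (A ⊓ F)) ⊓ D) ⊓ (∃s.∀s.B ⊓ ¬E)) unsat w.r.t. T
   all branches close; clash {B, ¬B} at x₀
2. Hence ((∃r.F ⊓ (A ⊓ F)) ⊓ D) ⊑ (∀s.∃s.¬B ⊔ E): entailed.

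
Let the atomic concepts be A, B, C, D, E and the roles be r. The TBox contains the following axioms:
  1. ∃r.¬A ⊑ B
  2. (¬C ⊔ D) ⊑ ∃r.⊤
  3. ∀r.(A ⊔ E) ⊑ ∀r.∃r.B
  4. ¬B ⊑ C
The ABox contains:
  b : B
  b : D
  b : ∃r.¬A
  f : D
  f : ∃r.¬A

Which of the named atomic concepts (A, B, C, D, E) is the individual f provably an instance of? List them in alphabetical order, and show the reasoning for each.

{B, D}

1. f : A?  L(f) = {D, ∃r.¬A} ∪ {¬A}
   apply at f: ∃r.¬A⊑B
   open: L(f) ⊇ {B, D, ¬A, ∃r.(¬A ⊓ ¬E), ∃r.¬A, …} (+ ∃-successors) — f ∉ A possible
2. f : B?  L(f) = {D, ∃r.¬A} ∪ {¬B}
   clash {B, ¬B} at f — f ∈ B
3. f : C?  L(f) = {D, ∃r.¬A} ∪ {¬C}
   apply at f: ∃r.¬A⊑B
   open: L(f) ⊇ {B, D, ¬C, ∃r.(¬A ⊓ ¬E), ∃r.¬A, …} (+ ∃-successors) — f ∉ C possible
4. f : D?  L(f) = {D, ∃r.¬A} ∪ {¬D}
   clash {D, ¬D} at f — f ∈ D
5. f : E?  L(f) = {D, ∃r.¬A} ∪ {¬E}
   apply at f: ∃r.¬A⊑B
   open: L(f) ⊇ {B, D, ¬E, ∃r.(¬A ⊓ ¬E), ∃r.¬A, …} (+ ∃-successors) — f ∉ E possible
6. Entailed for f: {B, D}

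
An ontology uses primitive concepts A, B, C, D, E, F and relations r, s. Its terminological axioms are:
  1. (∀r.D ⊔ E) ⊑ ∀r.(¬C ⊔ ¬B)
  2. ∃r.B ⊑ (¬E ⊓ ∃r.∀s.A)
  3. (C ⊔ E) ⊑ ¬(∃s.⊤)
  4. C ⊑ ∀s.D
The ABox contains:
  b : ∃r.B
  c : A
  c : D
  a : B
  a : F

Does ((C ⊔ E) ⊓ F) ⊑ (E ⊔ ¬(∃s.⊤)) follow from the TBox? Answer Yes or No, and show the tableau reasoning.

1. ((C ⊔ E) ⊓ F) ⊑ (E ⊔ ¬(∃s.⊤))  ⇔  (((C ⊔ E) ⊓ F) ⊓ (¬E ⊓ ∃s.⊤)) unsat w.r.t. T
   all branches close; clash {E, ¬E} at x₀
2. Hence ((C ⊔ E) ⊓ F) ⊑ (E ⊔ ¬(∃s.⊤)): entailed.

Yes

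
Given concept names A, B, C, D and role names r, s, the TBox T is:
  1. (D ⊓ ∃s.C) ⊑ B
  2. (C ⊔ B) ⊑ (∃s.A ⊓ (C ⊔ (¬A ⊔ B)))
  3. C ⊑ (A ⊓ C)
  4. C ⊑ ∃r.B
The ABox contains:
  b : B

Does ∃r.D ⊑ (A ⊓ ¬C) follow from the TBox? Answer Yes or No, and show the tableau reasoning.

1. ∃r.D ⊑ (A ⊓ ¬C)  ⇔  (∃r.D ⊓ (¬A ⊔ C)) unsat w.r.t. T
   open: L(x₀) ⊇ {¬A, ¬B, ¬C, ¬D, ∃r.D} (+ ∃-successors)
2. Hence ∃r.D ⊑ (A ⊓ ¬C): not entailed.

No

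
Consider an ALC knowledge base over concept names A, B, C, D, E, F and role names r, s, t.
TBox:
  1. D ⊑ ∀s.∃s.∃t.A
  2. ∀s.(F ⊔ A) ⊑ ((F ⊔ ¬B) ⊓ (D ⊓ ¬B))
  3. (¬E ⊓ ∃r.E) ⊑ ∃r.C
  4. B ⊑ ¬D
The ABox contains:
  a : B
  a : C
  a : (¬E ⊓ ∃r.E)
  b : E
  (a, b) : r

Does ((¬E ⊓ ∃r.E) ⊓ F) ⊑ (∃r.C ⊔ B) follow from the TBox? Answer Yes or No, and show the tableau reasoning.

Yes

1. ((¬E ⊓ ∃r.E) ⊓ F) ⊑ (∃r.C ⊔ B)  ⇔  (((¬E ⊓ ∃r.E) ⊓ F) ⊓ (∀r.¬C ⊓ ¬B)) unsat w.r.t. T
   all branches close; clash {C, ¬C} at an ∃-successor
2. Hence ((¬E ⊓ ∃r.E) ⊓ F) ⊑ (∃r.C ⊔ B): entailed.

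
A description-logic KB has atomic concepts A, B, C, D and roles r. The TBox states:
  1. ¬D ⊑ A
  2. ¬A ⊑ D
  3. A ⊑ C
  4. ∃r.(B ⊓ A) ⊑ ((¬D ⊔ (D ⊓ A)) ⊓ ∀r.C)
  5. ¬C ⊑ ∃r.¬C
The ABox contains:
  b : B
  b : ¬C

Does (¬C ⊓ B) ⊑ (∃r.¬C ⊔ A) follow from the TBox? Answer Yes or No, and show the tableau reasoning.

Yes

1. (¬C ⊓ B) ⊑ (∃r.¬C ⊔ A)  ⇔  ((¬C ⊓ B) ⊓ (∀r.C ⊓ ¬A)) unsat w.r.t. T
   all branches close; clash {A, ¬A} at x₀
2. Hence (¬C ⊓ B) ⊑ (∃r.¬C ⊔ A): entailed.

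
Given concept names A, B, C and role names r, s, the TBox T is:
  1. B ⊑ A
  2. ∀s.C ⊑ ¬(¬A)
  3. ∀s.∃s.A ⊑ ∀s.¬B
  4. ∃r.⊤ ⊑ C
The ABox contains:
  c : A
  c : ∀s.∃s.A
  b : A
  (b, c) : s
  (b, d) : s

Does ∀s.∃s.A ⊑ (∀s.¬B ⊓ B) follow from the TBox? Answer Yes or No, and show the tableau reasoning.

No

1. ∀s.∃s.A ⊑ (∀s.¬B ⊓ B)  ⇔  (∀s.∃s.A ⊓ (∃s.B ⊔ ¬B)) unsat w.r.t. T
   apply at x₀: ∀s.∃s.A⊑∀s.¬B
   open: L(x₀) ⊇ {¬B, ∀r.⊥, ∀s.¬B, ∀s.∃s.A, ∃s.¬C} (+ ∃-successors)
2. Hence ∀s.∃s.A ⊑ (∀s.¬B ⊓ B): not entailed.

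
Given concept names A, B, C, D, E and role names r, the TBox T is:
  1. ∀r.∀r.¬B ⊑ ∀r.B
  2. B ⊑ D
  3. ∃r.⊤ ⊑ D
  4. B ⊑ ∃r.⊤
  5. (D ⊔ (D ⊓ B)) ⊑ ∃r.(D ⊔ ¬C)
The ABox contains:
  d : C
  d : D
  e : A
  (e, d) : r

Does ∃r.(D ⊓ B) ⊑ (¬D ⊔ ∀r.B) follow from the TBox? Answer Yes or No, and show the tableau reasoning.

1. ∃r.(D ⊓ B) ⊑ (¬D ⊔ ∀r.B)  ⇔  (∃r.(D ⊓ B) ⊓ (D ⊓ ∃r.¬B)) unsat w.r.t. T
   open: L(x₀) ⊇ {D, ¬B, ∃r.(D ⊓ B), ∃r.(D ⊔ ¬C), ∃r.¬B, …} (+ ∃-successors)
2. Hence ∃r.(D ⊓ B) ⊑ (¬D ⊔ ∀r.B): not entailed.

No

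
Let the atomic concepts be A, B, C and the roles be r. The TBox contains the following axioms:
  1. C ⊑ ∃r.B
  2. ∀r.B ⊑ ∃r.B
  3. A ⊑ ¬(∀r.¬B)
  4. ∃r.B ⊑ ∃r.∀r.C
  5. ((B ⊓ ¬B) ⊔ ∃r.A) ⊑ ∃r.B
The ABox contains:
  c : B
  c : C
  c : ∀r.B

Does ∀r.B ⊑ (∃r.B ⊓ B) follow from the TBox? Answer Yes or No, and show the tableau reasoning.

No

1. ∀r.B ⊑ (∃r.B ⊓ B)  ⇔  (∀r.B ⊓ (∀r.¬B ⊔ ¬B)) unsat w.r.t. T
   apply at x₀: ∀r.B⊑∃r.B
   open: L(x₀) ⊇ {¬A, ¬B, ¬C, ∀r.B, ∃r.B, …} (+ ∃-successors)
2. Hence ∀r.B ⊑ (∃r.B ⊓ B): not entailed.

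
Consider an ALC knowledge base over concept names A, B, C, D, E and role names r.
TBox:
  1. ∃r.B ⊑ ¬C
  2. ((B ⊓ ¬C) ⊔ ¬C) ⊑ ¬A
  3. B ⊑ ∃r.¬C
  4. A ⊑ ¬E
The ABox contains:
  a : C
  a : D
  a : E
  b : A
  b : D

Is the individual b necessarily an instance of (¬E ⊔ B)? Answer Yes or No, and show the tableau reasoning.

Yes

1. b : (¬E ⊔ B)?  L(b) = {A, D} ∪ {(E ⊓ ¬B)}
   clash {E, ¬E} at b — b ∈ (¬E ⊔ B)
2. Hence b : (¬E ⊔ B): entailed.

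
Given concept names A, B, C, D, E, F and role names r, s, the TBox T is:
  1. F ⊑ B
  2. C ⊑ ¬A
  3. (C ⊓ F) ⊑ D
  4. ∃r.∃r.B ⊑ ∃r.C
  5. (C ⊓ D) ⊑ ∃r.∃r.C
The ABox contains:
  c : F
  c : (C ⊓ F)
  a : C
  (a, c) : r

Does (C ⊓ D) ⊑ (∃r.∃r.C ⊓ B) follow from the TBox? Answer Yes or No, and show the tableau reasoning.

1. (C ⊓ D) ⊑ (∃r.∃r.C ⊓ B)  ⇔  ((C ⊓ D) ⊓ (∀r.∀r.¬C ⊔ ¬B)) unsat w.r.t. T
   apply at x₀: C⊑¬A; (C ⊓ D)⊑∃r.∃r.C
   open: L(x₀) ⊇ {C, D, ¬A, ¬B, ¬F, …} (+ ∃-successors)
2. Hence (C ⊓ D) ⊑ (∃r.∃r.C ⊓ B): not entailed.

No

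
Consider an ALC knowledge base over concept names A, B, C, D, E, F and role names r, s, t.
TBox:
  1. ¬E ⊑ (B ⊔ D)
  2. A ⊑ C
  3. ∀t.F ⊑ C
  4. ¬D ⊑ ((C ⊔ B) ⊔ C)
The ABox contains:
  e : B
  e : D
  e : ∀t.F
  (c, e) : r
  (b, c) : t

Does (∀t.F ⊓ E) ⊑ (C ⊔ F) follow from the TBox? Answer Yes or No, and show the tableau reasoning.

1. (∀t.F ⊓ E) ⊑ (C ⊔ F)  ⇔  ((∀t.F ⊓ E) ⊓ (¬C ⊓ ¬F)) unsat w.r.t. T
   all branches close; clash {C, ¬C} at x₀
2. Hence (∀t.F ⊓ E) ⊑ (C ⊔ F): entailed.

Yes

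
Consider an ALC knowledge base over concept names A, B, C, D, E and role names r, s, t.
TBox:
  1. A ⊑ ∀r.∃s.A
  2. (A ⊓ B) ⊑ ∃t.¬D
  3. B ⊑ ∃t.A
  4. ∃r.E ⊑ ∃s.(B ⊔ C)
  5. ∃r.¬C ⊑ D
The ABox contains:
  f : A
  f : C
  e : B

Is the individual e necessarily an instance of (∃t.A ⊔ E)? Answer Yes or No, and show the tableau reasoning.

Yes

1. e : (∃t.A ⊔ E)?  L(e) = {B} ∪ {(∀t.¬A ⊓ ¬E)}
   clash {A, ¬A} at an ∃-successor — e ∈ (∃t.A ⊔ E)
2. Hence e : (∃t.A ⊔ E): entailed.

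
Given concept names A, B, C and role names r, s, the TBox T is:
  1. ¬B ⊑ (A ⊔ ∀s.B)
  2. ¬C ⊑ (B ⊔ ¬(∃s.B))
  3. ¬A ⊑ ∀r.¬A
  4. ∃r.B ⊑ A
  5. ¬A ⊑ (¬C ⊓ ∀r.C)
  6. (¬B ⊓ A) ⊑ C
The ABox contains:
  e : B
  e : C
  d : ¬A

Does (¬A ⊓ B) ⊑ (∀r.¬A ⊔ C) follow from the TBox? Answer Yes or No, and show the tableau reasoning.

1. (¬A ⊓ B) ⊑ (∀r.¬A ⊔ C)  ⇔  ((¬A ⊓ B) ⊓ (∃r.A ⊓ ¬C)) unsat w.r.t. T
   all branches close; clash {C, ¬C} at x₀
2. Hence (¬A ⊓ B) ⊑ (∀r.¬A ⊔ C): entailed.

Yes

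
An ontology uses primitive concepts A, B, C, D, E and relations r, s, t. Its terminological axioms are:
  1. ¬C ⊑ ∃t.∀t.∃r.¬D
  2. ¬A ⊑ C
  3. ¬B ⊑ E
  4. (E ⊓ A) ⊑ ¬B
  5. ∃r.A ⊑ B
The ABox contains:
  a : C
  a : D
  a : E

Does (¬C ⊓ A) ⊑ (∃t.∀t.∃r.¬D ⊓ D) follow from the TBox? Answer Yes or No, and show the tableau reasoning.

1. (¬C ⊓ A) ⊑ (∃t.∀t.∃r.¬D ⊓ D)  ⇔  ((¬C ⊓ A) ⊓ (∀t.∃t.∀r.D ⊔ ¬D)) unsat w.r.t. T
   apply at x₀: ¬C⊑∃t.∀t.∃r.¬D
   open: L(x₀) ⊇ {A, B, ¬C, ¬D, ¬E, …} (+ ∃-successors)
2. Hence (¬C ⊓ A) ⊑ (∃t.∀t.∃r.¬D ⊓ D): not entailed.

No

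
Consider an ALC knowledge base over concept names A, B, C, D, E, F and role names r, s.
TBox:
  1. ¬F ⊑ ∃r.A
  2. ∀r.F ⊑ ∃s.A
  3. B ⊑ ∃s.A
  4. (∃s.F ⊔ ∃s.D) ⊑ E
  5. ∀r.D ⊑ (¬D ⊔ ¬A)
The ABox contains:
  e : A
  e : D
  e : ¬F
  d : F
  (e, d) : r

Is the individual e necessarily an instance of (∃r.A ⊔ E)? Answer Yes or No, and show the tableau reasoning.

1. e : (∃r.A ⊔ E)?  L(e) = {A, D, ¬F} ∪ {(∀r.¬A ⊓ ¬E)}
   clash {A, ¬A} at e — e ∈ (∃r.A ⊔ E)
2. Hence e : (∃r.A ⊔ E): entailed.

Yes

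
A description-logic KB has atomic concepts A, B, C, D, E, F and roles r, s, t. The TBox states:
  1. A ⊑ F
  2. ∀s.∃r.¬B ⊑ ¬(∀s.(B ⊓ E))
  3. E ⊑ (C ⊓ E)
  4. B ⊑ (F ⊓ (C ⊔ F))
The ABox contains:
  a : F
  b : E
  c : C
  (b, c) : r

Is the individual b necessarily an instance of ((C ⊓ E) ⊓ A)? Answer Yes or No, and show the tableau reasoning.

No

1. b : ((C ⊓ E) ⊓ A)?  L(b) = {E} ∪ {((¬C ⊔ ¬E) ⊔ ¬A)}
   apply at b: E⊑(C ⊓ E)
   open: L(b) ⊇ {C, E, ¬A, ¬B, ∃s.∀r.B} (+ ∃-successors) — b ∉ ((C ⊓ E) ⊓ A) possible
2. Hence b : ((C ⊓ E) ⊓ A): not entailed.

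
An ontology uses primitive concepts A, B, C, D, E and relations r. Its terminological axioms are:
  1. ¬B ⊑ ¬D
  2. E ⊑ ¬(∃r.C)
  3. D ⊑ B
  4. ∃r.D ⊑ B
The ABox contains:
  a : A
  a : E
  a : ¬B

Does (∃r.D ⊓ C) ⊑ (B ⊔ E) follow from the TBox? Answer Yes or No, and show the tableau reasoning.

Yes

1. (∃r.D ⊓ C) ⊑ (B ⊔ E)  ⇔  ((∃r.D ⊓ C) ⊓ (¬B ⊓ ¬E)) unsat w.r.t. T
   all branches close; clash {B, ¬B} at x₀
2. Hence (∃r.D ⊓ C) ⊑ (B ⊔ E): entailed.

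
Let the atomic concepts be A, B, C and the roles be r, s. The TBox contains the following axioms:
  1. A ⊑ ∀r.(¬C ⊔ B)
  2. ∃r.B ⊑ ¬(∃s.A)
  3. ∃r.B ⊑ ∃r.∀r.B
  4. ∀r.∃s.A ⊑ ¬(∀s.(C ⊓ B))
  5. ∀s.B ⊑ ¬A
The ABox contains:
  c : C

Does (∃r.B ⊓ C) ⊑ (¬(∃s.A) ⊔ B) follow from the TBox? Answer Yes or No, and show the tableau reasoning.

1. (∃r.B ⊓ C) ⊑ (¬(∃s.A) ⊔ B)  ⇔  ((∃r.B ⊓ C) ⊓ (∃s.A ⊓ ¬B)) unsat w.r.t. T
   all branches close; clash {A, ¬A} at an ∃-successor
2. Hence (∃r.B ⊓ C) ⊑ (¬(∃s.A) ⊔ B): entailed.

Yes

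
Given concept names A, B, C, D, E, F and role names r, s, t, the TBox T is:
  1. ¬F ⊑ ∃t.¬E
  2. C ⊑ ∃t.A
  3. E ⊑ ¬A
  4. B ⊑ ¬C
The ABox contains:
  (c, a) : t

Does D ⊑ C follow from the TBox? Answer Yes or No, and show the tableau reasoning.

1. D ⊑ C  ⇔  (D ⊓ ¬C) unsat w.r.t. T
   open: L(x₀) ⊇ {D, F, ¬C, ¬E}
2. Hence D ⊑ C: not entailed.

No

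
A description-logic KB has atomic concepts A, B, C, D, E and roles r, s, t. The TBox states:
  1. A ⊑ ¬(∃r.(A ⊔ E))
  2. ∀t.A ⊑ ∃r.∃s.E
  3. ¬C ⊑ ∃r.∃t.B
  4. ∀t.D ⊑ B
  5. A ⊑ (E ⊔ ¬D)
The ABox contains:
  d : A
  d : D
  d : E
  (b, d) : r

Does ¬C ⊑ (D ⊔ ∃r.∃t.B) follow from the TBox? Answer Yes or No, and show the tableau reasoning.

Yes

1. ¬C ⊑ (D ⊔ ∃r.∃t.B)  ⇔  (¬C ⊓ (¬D ⊓ ∀r.∀t.¬B)) unsat w.r.t. T
   all branches close; clash {B, ¬B} at an ∃-successor
2. Hence ¬C ⊑ (D ⊔ ∃r.∃t.B): entailed.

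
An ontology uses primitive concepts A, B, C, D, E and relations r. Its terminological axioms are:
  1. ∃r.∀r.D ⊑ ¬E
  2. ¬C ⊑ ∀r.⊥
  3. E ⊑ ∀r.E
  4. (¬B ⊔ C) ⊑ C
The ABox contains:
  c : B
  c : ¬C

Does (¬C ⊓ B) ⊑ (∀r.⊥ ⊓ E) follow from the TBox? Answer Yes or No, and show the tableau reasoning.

1. (¬C ⊓ B) ⊑ (∀r.⊥ ⊓ E)  ⇔  ((¬C ⊓ B) ⊓ (∃r.⊤ ⊔ ¬E)) unsat w.r.t. T
   apply at x₀: ¬C⊑∀r.⊥
   open: L(x₀) ⊇ {B, ¬C, ¬E, ∀r.⊥}
2. Hence (¬C ⊓ B) ⊑ (∀r.⊥ ⊓ E): not entailed.

No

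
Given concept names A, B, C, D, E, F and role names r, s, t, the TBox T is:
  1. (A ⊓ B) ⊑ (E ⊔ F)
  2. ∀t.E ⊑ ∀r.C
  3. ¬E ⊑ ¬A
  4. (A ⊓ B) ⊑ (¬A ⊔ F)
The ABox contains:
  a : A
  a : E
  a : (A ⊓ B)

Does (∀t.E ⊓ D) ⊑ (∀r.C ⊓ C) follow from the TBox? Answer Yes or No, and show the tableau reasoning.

No

1. (∀t.E ⊓ D) ⊑ (∀r.C ⊓ C)  ⇔  ((∀t.E ⊓ D) ⊓ (∃r.¬C ⊔ ¬C)) unsat w.r.t. T
   apply at x₀: ∀t.E⊑∀r.C
   open: L(x₀) ⊇ {D, E, ¬A, ¬C, ∀r.C, …}
2. Hence (∀t.E ⊓ D) ⊑ (∀r.C ⊓ C): not entailed.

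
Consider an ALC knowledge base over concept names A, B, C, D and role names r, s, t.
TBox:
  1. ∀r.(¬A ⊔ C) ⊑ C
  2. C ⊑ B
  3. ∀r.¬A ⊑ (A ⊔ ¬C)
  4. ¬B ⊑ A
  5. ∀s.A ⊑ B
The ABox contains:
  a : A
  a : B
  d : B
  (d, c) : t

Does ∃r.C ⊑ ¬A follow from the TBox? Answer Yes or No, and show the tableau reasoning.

No

1. ∃r.C ⊑ ¬A  ⇔  (∃r.C ⊓ A) unsat w.r.t. T
   open: L(x₀) ⊇ {A, ¬C, ∃r.(A ⊓ ¬C), ∃r.A, ∃r.C, …} (+ ∃-successors)
2. Hence ∃r.C ⊑ ¬A: not entailed.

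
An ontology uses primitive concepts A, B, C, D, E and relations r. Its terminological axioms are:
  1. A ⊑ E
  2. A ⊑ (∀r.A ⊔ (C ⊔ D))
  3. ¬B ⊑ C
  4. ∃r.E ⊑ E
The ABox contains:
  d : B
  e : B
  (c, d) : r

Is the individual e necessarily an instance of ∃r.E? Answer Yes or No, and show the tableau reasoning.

1. e : ∃r.E?  L(e) = {B} ∪ {∀r.¬E}
   open: L(e) ⊇ {B, ¬A, ∀r.¬E} — e ∉ ∃r.E possible
2. Hence e : ∃r.E: not entailed.

No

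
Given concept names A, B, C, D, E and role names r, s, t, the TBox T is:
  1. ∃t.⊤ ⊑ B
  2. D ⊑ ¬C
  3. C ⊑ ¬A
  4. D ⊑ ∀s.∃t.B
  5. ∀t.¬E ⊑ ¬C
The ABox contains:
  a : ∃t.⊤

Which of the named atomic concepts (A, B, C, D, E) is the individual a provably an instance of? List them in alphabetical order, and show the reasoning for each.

{B}

1. a : A?  L(a) = {∃t.⊤} ∪ {¬A}
   apply at a: ∃t.⊤⊑B
   open: L(a) ⊇ {B, ¬A, ¬D, ∃t.E, ∃t.⊤} (+ ∃-successors) — a ∉ A possible
2. a : B?  L(a) = {∃t.⊤} ∪ {¬B}
   clash {B, ¬B} at a — a ∈ B
3. a : C?  L(a) = {∃t.⊤} ∪ {¬C}
   apply at a: ∃t.⊤⊑B
   open: L(a) ⊇ {B, ¬C, ¬D, ∃t.⊤} (+ ∃-successors) — a ∉ C possible
4. a : D?  L(a) = {∃t.⊤} ∪ {¬D}
   apply at a: ∃t.⊤⊑B
   open: L(a) ⊇ {B, ¬C, ¬D, ∃t.⊤} (+ ∃-successors) — a ∉ D possible
5. a : E?  L(a) = {∃t.⊤} ∪ {¬E}
   apply at a: ∃t.⊤⊑B
   open: L(a) ⊇ {B, ¬C, ¬D, ¬E, ∃t.⊤} (+ ∃-successors) — a ∉ E possible
6. Entailed for a: {B}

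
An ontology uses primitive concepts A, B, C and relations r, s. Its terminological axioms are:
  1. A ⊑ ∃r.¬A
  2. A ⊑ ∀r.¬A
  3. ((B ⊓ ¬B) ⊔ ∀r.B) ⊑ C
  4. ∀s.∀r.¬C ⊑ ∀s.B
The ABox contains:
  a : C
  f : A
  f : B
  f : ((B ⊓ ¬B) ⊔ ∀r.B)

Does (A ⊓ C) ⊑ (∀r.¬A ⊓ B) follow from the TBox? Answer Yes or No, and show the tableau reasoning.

1. (A ⊓ C) ⊑ (∀r.¬A ⊓ B)  ⇔  ((A ⊓ C) ⊓ (∃r.A ⊔ ¬B)) unsat w.r.t. T
   apply at x₀: A⊑∃r.¬A; A⊑∀r.¬A
   open: L(x₀) ⊇ {A, C, ¬B, ∀r.¬A, ∃r.¬A, …} (+ ∃-successors)
2. Hence (A ⊓ C) ⊑ (∀r.¬A ⊓ B): not entailed.

No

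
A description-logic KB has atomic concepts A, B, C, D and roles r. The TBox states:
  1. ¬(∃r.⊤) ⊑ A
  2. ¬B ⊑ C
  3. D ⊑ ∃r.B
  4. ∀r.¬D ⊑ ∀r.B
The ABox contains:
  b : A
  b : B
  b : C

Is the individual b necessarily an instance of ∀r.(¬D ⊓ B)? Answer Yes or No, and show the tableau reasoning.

No

1. b : ∀r.(¬D ⊓ B)?  L(b) = {A, B, C} ∪ {∃r.(D ⊔ ¬B)}
   open: L(b) ⊇ {A, B, C, ¬D, ∃r.(D ⊔ ¬B), …} (+ ∃-successors) — b ∉ ∀r.(¬D ⊓ B) possible
2. Hence b : ∀r.(¬D ⊓ B): not entailed.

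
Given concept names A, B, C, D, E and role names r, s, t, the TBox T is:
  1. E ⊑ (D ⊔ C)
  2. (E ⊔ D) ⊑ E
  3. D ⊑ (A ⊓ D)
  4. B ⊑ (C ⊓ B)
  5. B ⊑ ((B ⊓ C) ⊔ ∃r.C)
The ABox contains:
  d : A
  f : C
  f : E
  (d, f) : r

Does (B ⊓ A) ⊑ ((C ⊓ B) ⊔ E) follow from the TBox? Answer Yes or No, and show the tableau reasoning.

1. (B ⊓ A) ⊑ ((C ⊓ B) ⊔ E)  ⇔  ((B ⊓ A) ⊓ ((¬C ⊔ ¬B) ⊓ ¬E)) unsat w.r.t. T
   all branches close; clash {B, ¬B} at x₀
2. Hence (B ⊓ A) ⊑ ((C ⊓ B) ⊔ E): entailed.

Yes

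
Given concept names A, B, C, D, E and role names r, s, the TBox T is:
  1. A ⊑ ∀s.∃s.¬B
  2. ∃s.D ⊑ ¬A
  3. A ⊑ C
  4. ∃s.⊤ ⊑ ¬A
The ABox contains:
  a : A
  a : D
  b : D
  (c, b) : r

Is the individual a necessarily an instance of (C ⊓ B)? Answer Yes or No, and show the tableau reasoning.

No

1. a : (C ⊓ B)?  L(a) = {A, D} ∪ {(¬C ⊔ ¬B)}
   apply at a: A⊑∀s.∃s.¬B; A⊑C
   open: L(a) ⊇ {A, C, D, ¬B, ∀s.¬D, …} — a ∉ (C ⊓ B) possible
2. Hence a : (C ⊓ B): not entailed.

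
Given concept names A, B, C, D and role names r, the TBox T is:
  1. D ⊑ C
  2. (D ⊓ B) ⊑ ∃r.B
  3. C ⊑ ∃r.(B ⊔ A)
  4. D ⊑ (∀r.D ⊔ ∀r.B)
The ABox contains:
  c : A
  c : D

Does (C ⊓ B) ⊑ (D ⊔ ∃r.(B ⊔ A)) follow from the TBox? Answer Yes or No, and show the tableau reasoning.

Yes

1. (C ⊓ B) ⊑ (D ⊔ ∃r.(B ⊔ A))  ⇔  ((C ⊓ B) ⊓ (¬D ⊓ ∀r.(¬B ⊓ ¬A))) unsat w.r.t. T
   all branches close; clash {A, ¬A} at an ∃-successor
2. Hence (C ⊓ B) ⊑ (D ⊔ ∃r.(B ⊔ A)): entailed.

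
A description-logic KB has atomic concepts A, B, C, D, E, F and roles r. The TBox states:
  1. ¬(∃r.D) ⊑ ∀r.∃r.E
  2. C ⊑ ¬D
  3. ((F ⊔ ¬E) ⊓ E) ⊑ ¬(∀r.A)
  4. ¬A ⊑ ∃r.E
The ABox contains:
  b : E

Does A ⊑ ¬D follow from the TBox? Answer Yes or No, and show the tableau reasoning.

No

1. A ⊑ ¬D  ⇔  (A ⊓ D) unsat w.r.t. T
   open: L(x₀) ⊇ {A, D, E, ¬C, ¬F, …} (+ ∃-successors)
2. Hence A ⊑ ¬D: not entailed.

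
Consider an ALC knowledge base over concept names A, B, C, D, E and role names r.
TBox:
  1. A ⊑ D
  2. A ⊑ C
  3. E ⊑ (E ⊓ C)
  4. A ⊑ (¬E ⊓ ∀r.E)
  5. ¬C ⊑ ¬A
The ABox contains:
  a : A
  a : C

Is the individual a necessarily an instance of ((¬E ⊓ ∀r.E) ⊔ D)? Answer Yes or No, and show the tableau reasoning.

Yes

1. a : ((¬E ⊓ ∀r.E) ⊔ D)?  L(a) = {A, C} ∪ {((E ⊔ ∃r.¬E) ⊓ ¬D)}
   clash {D, ¬D} at a — a ∈ ((¬E ⊓ ∀r.E) ⊔ D)
2. Hence a : ((¬E ⊓ ∀r.E) ⊔ D): entailed.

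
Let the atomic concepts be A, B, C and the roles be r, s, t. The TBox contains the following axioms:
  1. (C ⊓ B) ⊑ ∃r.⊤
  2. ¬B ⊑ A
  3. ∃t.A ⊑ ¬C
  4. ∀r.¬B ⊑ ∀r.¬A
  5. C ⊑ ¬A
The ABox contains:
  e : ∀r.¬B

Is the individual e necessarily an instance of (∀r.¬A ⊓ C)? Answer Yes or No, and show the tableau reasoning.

1. e : (∀r.¬A ⊓ C)?  L(e) = {∀r.¬B} ∪ {(∃r.A ⊔ ¬C)}
   apply at e: ∀r.¬B⊑∀r.¬A
   open: L(e) ⊇ {B, ¬C, ∀r.¬A, ∀r.¬B} — e ∉ (∀r.¬A ⊓ C) possible
2. Hence e : (∀r.¬A ⊓ C): not entailed.

No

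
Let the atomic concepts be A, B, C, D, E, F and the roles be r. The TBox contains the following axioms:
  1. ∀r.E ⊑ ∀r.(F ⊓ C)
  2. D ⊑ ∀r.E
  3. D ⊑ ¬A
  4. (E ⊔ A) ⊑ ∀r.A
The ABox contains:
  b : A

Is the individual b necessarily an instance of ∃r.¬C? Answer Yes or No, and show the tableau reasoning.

No

1. b : ∃r.¬C?  L(b) = {A} ∪ {∀r.C}
   open: L(b) ⊇ {A, ¬D, ∀r.A, ∀r.C, ∃r.¬E} (+ ∃-successors) — b ∉ ∃r.¬C possible
2. Hence b : ∃r.¬C: not entailed.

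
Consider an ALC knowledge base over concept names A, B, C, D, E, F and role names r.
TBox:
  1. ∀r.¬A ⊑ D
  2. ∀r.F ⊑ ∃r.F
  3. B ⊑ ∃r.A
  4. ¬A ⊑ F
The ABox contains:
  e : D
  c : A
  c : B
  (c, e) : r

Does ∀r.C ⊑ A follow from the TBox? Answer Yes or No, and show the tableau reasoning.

1. ∀r.C ⊑ A  ⇔  (∀r.C ⊓ ¬A) unsat w.r.t. T
   apply at x₀: ¬A⊑F
   open: L(x₀) ⊇ {F, ¬A, ¬B, ∀r.C, ∃r.A, …} (+ ∃-successors)
2. Hence ∀r.C ⊑ A: not entailed.

No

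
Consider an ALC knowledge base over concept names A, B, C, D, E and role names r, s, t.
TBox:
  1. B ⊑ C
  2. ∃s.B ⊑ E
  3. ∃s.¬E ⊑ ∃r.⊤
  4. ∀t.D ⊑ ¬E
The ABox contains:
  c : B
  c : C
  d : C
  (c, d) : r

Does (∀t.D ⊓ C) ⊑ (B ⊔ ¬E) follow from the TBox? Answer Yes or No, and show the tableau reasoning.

1. (∀t.D ⊓ C) ⊑ (B ⊔ ¬E)  ⇔  ((∀t.D ⊓ C) ⊓ (¬B ⊓ E)) unsat w.r.t. T
   all branches close; clash {E, ¬E} at x₀
2. Hence (∀t.D ⊓ C) ⊑ (B ⊔ ¬E): entailed.

Yes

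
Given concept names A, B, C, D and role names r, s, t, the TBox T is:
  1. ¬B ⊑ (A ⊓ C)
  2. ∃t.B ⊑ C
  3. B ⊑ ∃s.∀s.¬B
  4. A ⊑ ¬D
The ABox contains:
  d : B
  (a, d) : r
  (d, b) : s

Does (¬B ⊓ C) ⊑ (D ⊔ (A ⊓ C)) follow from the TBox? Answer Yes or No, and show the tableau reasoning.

Yes

1. (¬B ⊓ C) ⊑ (D ⊔ (A ⊓ C))  ⇔  ((¬B ⊓ C) ⊓ (¬D ⊓ (¬A ⊔ ¬C))) unsat w.r.t. T
   all branches close; clash {C, ¬C} at x₀
2. Hence (¬B ⊓ C) ⊑ (D ⊔ (A ⊓ C)): entailed.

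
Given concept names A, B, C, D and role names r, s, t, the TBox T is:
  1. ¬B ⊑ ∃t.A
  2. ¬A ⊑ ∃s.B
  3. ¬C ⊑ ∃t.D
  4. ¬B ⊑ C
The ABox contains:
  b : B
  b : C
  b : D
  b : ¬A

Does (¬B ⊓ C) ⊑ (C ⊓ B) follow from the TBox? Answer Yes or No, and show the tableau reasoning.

No

1. (¬B ⊓ C) ⊑ (C ⊓ B)  ⇔  ((¬B ⊓ C) ⊓ (¬C ⊔ ¬B)) unsat w.r.t. T
   apply at x₀: ¬B⊑∃t.A
   open: L(x₀) ⊇ {A, C, ¬B, ∃t.A} (+ ∃-successors)
2. Hence (¬B ⊓ C) ⊑ (C ⊓ B): not entailed.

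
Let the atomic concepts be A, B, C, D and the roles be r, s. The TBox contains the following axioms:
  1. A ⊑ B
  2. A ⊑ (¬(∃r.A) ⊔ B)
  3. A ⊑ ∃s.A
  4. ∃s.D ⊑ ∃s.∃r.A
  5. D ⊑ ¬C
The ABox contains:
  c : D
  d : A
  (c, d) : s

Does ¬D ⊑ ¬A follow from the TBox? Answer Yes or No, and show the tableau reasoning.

1. ¬D ⊑ ¬A  ⇔  (¬D ⊓ A) unsat w.r.t. T
   apply at x₀: A⊑B; A⊑(¬(∃r.A) ⊔ B); A⊑∃s.A
   open: L(x₀) ⊇ {A, B, ¬D, ∀s.¬D, ∃s.A} (+ ∃-successors)
2. Hence ¬D ⊑ ¬A: not entailed.

No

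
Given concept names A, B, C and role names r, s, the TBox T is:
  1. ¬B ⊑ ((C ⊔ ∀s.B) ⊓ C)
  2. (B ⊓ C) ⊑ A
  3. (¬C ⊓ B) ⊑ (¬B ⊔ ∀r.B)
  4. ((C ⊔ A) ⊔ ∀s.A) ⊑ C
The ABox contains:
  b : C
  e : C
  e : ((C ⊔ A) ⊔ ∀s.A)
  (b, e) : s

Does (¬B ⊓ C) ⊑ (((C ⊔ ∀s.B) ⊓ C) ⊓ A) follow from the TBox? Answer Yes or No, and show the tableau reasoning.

1. (¬B ⊓ C) ⊑ (((C ⊔ ∀s.B) ⊓ C) ⊓ A)  ⇔  ((¬B ⊓ C) ⊓ (((¬C ⊓ ∃s.¬B) ⊔ ¬C) ⊔ ¬A)) unsat w.r.t. T
   apply at x₀: ¬B⊑((C ⊔ ∀s.B) ⊓ C)
   open: L(x₀) ⊇ {C, ¬A, ¬B}
2. Hence (¬B ⊓ C) ⊑ (((C ⊔ ∀s.B) ⊓ C) ⊓ A): not entailed.

No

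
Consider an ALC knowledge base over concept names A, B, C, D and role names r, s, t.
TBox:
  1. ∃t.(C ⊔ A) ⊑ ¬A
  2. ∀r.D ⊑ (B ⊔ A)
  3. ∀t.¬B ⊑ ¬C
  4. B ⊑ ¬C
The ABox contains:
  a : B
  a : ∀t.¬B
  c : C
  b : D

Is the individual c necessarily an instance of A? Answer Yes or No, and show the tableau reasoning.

No

1. c : A?  L(c) = {C} ∪ {¬A}
   open: L(c) ⊇ {C, ¬A, ¬B, ∃r.¬D, ∃t.B} (+ ∃-successors) — c ∉ A possible
2. Hence c : A: not entailed.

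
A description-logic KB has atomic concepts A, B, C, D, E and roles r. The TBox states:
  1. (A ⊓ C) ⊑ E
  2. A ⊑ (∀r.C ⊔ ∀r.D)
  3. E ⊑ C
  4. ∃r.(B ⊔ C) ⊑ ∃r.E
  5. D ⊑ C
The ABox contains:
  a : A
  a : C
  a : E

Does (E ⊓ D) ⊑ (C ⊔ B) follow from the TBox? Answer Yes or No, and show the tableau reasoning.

1. (E ⊓ D) ⊑ (C ⊔ B)  ⇔  ((E ⊓ D) ⊓ (¬C ⊓ ¬B)) unsat w.r.t. T
   all branches close; clash {C, ¬C} at x₀
2. Hence (E ⊓ D) ⊑ (C ⊔ B): entailed.

Yes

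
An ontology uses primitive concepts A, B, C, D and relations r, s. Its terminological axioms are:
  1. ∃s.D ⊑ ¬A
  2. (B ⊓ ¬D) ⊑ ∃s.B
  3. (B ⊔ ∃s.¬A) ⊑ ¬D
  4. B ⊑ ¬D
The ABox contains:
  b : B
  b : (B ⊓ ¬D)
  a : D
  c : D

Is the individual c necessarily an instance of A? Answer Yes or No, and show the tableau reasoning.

No

1. c : A?  L(c) = {D} ∪ {¬A}
   open: L(c) ⊇ {D, ¬A, ¬B, ∀s.A} — c ∉ A possible
2. Hence c : A: not entailed.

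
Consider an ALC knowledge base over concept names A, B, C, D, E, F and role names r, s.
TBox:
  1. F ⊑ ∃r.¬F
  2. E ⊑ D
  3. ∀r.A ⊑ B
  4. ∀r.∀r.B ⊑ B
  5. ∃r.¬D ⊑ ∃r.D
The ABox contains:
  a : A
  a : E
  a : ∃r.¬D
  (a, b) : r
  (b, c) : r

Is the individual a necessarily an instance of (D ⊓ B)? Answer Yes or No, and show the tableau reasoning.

No

1. a : (D ⊓ B)?  L(a) = {A, E, ∃r.¬D} ∪ {(¬D ⊔ ¬B)}
   apply at a: E⊑D; ∃r.¬D⊑∃r.D
   open: L(a) ⊇ {A, D, E, ¬B, ¬F, …} (+ ∃-successors) — a ∉ (D ⊓ B) possible
2. Hence a : (D ⊓ B): not entailed.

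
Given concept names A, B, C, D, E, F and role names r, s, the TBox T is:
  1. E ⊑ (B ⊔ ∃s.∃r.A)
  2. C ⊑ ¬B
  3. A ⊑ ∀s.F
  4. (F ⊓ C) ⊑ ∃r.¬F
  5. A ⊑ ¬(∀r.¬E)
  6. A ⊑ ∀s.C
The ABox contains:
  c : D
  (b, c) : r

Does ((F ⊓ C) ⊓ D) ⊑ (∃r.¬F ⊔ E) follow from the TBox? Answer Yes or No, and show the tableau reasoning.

Yes

1. ((F ⊓ C) ⊓ D) ⊑ (∃r.¬F ⊔ E)  ⇔  (((F ⊓ C) ⊓ D) ⊓ (∀r.F ⊓ ¬E)) unsat w.r.t. T
   all branches close; clash {F, ¬F} at an ∃-successor
2. Hence ((F ⊓ C) ⊓ D) ⊑ (∃r.¬F ⊔ E): entailed.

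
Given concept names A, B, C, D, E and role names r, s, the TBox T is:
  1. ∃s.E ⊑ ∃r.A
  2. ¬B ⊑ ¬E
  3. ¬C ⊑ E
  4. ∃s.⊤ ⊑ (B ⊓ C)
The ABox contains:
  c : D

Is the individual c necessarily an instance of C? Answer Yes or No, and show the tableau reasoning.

No

1. c : C?  L(c) = {D} ∪ {¬C}
   apply at c: ¬C⊑E
   open: L(c) ⊇ {B, D, E, ¬C, ∀s.¬E, …} — c ∉ C possible
2. Hence c : C: not entailed.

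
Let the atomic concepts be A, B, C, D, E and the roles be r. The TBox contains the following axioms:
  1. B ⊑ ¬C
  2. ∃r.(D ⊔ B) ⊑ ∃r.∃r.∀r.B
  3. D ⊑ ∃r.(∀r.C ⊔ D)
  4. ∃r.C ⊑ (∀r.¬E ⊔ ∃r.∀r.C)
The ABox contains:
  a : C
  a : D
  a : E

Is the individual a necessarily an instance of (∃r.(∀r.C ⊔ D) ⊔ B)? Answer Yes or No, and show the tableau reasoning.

1. a : (∃r.(∀r.C ⊔ D) ⊔ B)?  L(a) = {C, D, E} ∪ {(∀r.(∃r.¬C ⊓ ¬D) ⊓ ¬B)}
   clash {C, ¬C} at an ∃-successor — a ∈ (∃r.(∀r.C ⊔ D) ⊔ B)
2. Hence a : (∃r.(∀r.C ⊔ D) ⊔ B): entailed.

Yes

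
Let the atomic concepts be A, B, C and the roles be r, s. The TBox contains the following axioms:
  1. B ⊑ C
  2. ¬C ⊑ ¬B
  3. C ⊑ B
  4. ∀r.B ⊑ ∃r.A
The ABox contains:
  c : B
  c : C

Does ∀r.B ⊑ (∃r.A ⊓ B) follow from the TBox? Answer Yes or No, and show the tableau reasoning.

1. ∀r.B ⊑ (∃r.A ⊓ B)  ⇔  (∀r.B ⊓ (∀r.¬A ⊔ ¬B)) unsat w.r.t. T
   apply at x₀: ∀r.B⊑∃r.A
   open: L(x₀) ⊇ {¬B, ¬C, ∀r.B, ∃r.A} (+ ∃-successors)
2. Hence ∀r.B ⊑ (∃r.A ⊓ B): not entailed.

No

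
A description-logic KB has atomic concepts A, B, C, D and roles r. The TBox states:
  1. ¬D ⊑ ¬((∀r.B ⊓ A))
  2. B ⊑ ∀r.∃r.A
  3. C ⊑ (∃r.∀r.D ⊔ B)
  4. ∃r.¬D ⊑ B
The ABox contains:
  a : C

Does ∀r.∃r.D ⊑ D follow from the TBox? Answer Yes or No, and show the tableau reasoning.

1. ∀r.∃r.D ⊑ D  ⇔  (∀r.∃r.D ⊓ ¬D) unsat w.r.t. T
   apply at x₀: ¬D⊑¬((∀r.B ⊓ A))
   open: L(x₀) ⊇ {¬B, ¬C, ¬D, ∀r.D, ∀r.∃r.D, …} (+ ∃-successors)
2. Hence ∀r.∃r.D ⊑ D: not entailed.

No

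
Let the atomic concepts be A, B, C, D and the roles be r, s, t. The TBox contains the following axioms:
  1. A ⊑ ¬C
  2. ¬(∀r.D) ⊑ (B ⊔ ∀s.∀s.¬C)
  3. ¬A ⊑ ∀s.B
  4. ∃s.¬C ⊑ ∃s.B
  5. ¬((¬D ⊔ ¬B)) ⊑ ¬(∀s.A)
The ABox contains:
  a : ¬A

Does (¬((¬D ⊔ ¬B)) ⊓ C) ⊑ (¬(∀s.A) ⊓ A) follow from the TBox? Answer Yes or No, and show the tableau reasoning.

No

1. (¬((¬D ⊔ ¬B)) ⊓ C) ⊑ (¬(∀s.A) ⊓ A)  ⇔  (((D ⊓ B) ⊓ C) ⊓ (∀s.A ⊔ ¬A)) unsat w.r.t. T
   apply at x₀: ¬((¬D ⊔ ¬B))⊑¬(∀s.A)
   open: L(x₀) ⊇ {B, C, D, ¬A, ∀r.D, …} (+ ∃-successors)
2. Hence (¬((¬D ⊔ ¬B)) ⊓ C) ⊑ (¬(∀s.A) ⊓ A): not entailed.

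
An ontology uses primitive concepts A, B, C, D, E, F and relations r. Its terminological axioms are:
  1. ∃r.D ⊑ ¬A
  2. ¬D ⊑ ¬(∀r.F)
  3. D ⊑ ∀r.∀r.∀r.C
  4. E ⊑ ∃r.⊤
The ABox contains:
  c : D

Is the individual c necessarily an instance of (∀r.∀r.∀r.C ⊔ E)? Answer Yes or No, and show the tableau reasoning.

Yes

1. c : (∀r.∀r.∀r.C ⊔ E)?  L(c) = {D} ∪ {(∃r.∃r.∃r.¬C ⊓ ¬E)}
   clash {C, ¬C} at an ∃-successor — c ∈ (∀r.∀r.∀r.C ⊔ E)
2. Hence c : (∀r.∀r.∀r.C ⊔ E): entailed.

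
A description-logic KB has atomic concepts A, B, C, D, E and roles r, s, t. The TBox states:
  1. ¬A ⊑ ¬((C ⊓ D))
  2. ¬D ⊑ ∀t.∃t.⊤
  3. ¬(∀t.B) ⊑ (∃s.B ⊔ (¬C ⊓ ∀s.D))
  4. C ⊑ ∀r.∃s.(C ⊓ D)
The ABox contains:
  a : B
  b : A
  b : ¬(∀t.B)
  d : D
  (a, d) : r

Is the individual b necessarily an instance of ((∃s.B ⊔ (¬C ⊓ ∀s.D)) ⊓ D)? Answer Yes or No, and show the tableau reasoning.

No

1. b : ((∃s.B ⊔ (¬C ⊓ ∀s.D)) ⊓ D)?  L(b) = {A, ¬(∀t.B)} ∪ {((∀s.¬B ⊓ (C ⊔ ∃s.¬D)) ⊔ ¬D)}
   apply at b: ¬(∀t.B)⊑(∃s.B ⊔ (¬C ⊓ ∀s.D))
   open: L(b) ⊇ {A, ¬C, ¬D, ∀t.∃t.⊤, ∃s.B, …} (+ ∃-successors) — b ∉ ((∃s.B ⊔ (¬C ⊓ ∀s.D)) ⊓ D) possible
2. Hence b : ((∃s.B ⊔ (¬C ⊓ ∀s.D)) ⊓ D): not entailed.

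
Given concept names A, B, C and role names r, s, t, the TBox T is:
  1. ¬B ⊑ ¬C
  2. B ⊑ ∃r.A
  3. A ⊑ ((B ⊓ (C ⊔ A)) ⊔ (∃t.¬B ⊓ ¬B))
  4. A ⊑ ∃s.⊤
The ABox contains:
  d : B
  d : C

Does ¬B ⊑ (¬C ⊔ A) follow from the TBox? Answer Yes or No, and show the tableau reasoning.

Yes

1. ¬B ⊑ (¬C ⊔ A)  ⇔  (¬B ⊓ (C ⊓ ¬A)) unsat w.r.t. T
   all branches close; clash {C, ¬C} at x₀
2. Hence ¬B ⊑ (¬C ⊔ A): entailed.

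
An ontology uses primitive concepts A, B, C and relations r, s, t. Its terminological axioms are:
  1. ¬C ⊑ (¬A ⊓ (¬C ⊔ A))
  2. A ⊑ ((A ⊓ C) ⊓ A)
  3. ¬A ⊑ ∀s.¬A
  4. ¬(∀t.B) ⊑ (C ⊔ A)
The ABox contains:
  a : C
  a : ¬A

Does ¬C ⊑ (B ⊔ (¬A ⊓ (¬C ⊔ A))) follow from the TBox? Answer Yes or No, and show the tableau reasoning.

Yes

1. ¬C ⊑ (B ⊔ (¬A ⊓ (¬C ⊔ A)))  ⇔  (¬C ⊓ (¬B ⊓ (A ⊔ (C ⊓ ¬A)))) unsat w.r.t. T
   all branches close; clash {C, ¬C} at x₀
2. Hence ¬C ⊑ (B ⊔ (¬A ⊓ (¬C ⊔ A))): entailed.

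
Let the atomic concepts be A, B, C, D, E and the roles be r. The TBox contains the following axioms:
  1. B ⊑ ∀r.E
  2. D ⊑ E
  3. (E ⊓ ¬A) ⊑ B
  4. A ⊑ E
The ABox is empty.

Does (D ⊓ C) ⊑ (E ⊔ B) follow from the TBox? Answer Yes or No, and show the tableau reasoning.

1. (D ⊓ C) ⊑ (E ⊔ B)  ⇔  ((D ⊓ C) ⊓ (¬E ⊓ ¬B)) unsat w.r.t. T
   all branches close; clash {E, ¬E} at x₀
2. Hence (D ⊓ C) ⊑ (E ⊔ B): entailed.

Yes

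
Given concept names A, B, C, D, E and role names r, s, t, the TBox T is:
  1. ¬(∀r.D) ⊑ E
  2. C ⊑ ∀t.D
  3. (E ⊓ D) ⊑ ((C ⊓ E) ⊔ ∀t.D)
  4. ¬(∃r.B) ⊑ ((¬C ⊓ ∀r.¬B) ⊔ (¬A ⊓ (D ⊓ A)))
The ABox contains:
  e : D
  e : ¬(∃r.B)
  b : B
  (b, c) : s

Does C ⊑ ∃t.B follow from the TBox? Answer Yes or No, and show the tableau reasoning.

1. C ⊑ ∃t.B  ⇔  (C ⊓ ∀t.¬B) unsat w.r.t. T
   apply at x₀: C⊑∀t.D
   open: L(x₀) ⊇ {C, ¬E, ∀r.D, ∀t.D, ∀t.¬B, …} (+ ∃-successors)
2. Hence C ⊑ ∃t.B: not entailed.

No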